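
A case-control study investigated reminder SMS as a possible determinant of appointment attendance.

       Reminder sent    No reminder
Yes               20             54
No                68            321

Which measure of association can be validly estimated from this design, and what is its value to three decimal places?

Reading the table with exposure as columns: a = 20 (Reminder sent, case), b = 68 (Reminder sent, non-case), c = 54 (No reminder, case), d = 321.
This is a case-control study: participants were sampled on outcome status, so risks in the source population cannot be estimated directly — relative risk is not valid here. The odds ratio is the appropriate measure.
OR = (a·d)/(b·c) = (20 × 321) / (68 × 54) = 6420 / 3672 = 1.74837

1.748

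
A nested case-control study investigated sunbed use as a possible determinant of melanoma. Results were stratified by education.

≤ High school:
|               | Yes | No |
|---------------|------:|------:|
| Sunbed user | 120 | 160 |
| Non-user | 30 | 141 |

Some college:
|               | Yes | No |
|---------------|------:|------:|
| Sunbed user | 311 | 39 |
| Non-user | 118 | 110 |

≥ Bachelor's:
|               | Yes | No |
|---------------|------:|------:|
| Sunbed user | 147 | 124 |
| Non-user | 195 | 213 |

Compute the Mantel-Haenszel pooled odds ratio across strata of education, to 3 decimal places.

OR_MH = Σ(aᵢdᵢ/nᵢ) / Σ(bᵢcᵢ/nᵢ), where nᵢ is the stratum total.
Stratum 1 (≤ High school): n = 451; a·d/n = 120·141/451 = 37.5166; b·c/n = 160·30/451 = 10.6430
Stratum 2 (Some college): n = 578; a·d/n = 311·110/578 = 59.1869; b·c/n = 39·118/578 = 7.9619
Stratum 3 (≥ Bachelor's): n = 679; a·d/n = 147·213/679 = 46.1134; b·c/n = 124·195/679 = 35.6112
OR_MH = (37.5166 + 59.1869 + 46.1134) / (10.6430 + 7.9619 + 35.6112) = 142.8169 / 54.2161 = 2.63421

2.634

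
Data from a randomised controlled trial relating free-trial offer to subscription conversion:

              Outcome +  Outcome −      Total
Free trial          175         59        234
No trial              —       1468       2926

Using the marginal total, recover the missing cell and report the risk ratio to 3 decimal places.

1.501

The missing cell is in the unexposed row: 2926 − 1468 = 1458.
So a = 175, b = 59, c = 1458, d = 1468.
RR = [a/(a+b)] / [c/(c+d)] = (175/234) / (1458/2926) = 0.74786/0.49829 = 1.50086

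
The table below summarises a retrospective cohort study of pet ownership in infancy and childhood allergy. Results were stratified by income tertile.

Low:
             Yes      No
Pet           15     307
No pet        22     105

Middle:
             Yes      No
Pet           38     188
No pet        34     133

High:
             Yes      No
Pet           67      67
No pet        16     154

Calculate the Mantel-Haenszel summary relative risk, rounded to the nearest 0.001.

1.365

RR_MH = Σ(aᵢ·n₀ᵢ/nᵢ) / Σ(cᵢ·n₁ᵢ/nᵢ), with n₁ᵢ = aᵢ+bᵢ (exposed), n₀ᵢ = cᵢ+dᵢ (unexposed), nᵢ = n₁ᵢ+n₀ᵢ.
Stratum 1 (Low): n₁ = 322, n₀ = 127, n = 449; a·n₀/n = 15·127/449 = 4.2428; c·n₁/n = 22·322/449 = 15.7773
Stratum 2 (Middle): n₁ = 226, n₀ = 167, n = 393; a·n₀/n = 38·167/393 = 16.1476; c·n₁/n = 34·226/393 = 19.5522
Stratum 3 (High): n₁ = 134, n₀ = 170, n = 304; a·n₀/n = 67·170/304 = 37.4671; c·n₁/n = 16·134/304 = 7.0526
RR_MH = (4.2428 + 16.1476 + 37.4671) / (15.7773 + 19.5522 + 7.0526) = 57.8574 / 42.3821 = 1.36514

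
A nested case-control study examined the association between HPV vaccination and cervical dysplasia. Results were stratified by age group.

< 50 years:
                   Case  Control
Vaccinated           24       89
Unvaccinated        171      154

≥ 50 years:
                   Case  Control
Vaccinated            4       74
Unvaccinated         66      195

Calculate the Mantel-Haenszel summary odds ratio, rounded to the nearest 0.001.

OR_MH = Σ(aᵢdᵢ/nᵢ) / Σ(bᵢcᵢ/nᵢ), where nᵢ is the stratum total.
Stratum 1 (< 50 years): n = 438; a·d/n = 24·154/438 = 8.4384; b·c/n = 89·171/438 = 34.7466
Stratum 2 (≥ 50 years): n = 339; a·d/n = 4·195/339 = 2.3009; b·c/n = 74·66/339 = 14.4071
OR_MH = (8.4384 + 2.3009) / (34.7466 + 14.4071) = 10.7392 / 49.1537 = 0.21848

0.218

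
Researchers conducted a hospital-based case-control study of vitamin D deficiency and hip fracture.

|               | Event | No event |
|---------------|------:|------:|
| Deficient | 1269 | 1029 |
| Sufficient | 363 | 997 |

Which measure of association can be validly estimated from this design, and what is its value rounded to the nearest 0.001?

3.387

Cells: a = 1269, b = 1029, c = 363, d = 997.
This is a hospital-based case-control study: participants were sampled on outcome status, so risks in the source population cannot be estimated directly — relative risk is not valid here. The odds ratio is the appropriate measure.
OR = (a·d)/(b·c) = (1269 × 997) / (1029 × 363) = 1265193 / 373527 = 3.38715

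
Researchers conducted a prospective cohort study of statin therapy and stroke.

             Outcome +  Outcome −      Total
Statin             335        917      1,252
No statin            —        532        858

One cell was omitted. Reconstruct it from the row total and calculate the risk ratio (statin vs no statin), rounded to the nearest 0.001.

0.704

The missing cell is in the unexposed row: 858 − 532 = 326.
So a = 335, b = 917, c = 326, d = 532.
RR = [a/(a+b)] / [c/(c+d)] = (335/1252) / (326/858) = 0.26757/0.37995 = 0.70422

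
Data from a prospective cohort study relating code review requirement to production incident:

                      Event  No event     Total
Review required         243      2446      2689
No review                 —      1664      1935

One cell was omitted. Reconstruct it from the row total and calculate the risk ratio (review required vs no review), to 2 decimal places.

0.65

The missing cell is in the unexposed row: 1935 − 1664 = 271.
So a = 243, b = 2446, c = 271, d = 1664.
RR = [a/(a+b)] / [c/(c+d)] = (243/2689) / (271/1935) = 0.09037/0.14005 = 0.64525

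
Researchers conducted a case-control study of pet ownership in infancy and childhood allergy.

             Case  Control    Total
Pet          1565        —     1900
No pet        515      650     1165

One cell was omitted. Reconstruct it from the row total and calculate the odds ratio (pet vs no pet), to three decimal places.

5.896

The missing cell is in the exposed row: 1900 − 1565 = 335.
So a = 1565, b = 335, c = 515, d = 650.
OR = (a·d)/(b·c) = (1565 × 650) / (335 × 515) = 1017250 / 172525 = 5.89625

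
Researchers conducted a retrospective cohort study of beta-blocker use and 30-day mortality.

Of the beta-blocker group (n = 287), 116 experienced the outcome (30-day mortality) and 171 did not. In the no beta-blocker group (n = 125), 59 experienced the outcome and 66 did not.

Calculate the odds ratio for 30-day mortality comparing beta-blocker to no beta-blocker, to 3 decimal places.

From the description: a = 116, b = 171, c = 59, d = 66.
OR = (a·d)/(b·c) = (116 × 66) / (171 × 59) = 7656 / 10089 = 0.75885
Exposure is associated with lower odds of 30-day mortality (OR = 0.76 < 1).

0.759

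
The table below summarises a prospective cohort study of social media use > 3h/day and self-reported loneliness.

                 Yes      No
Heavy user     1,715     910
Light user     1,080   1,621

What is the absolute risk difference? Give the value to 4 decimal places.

Cells: a = 1715, b = 910, c = 1080, d = 1621.
Risk in exposed = 1715/2625 = 0.653333; risk in unexposed = 1080/2701 = 0.399852.
Risk difference = 0.653333 − 0.399852 = 0.253481

0.2535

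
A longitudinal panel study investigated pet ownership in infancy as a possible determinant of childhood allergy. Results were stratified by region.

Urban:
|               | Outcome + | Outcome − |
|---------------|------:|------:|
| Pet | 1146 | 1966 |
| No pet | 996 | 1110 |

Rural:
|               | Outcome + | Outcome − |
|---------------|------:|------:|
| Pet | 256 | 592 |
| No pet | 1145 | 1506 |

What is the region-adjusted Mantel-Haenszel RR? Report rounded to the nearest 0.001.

0.753

RR_MH = Σ(aᵢ·n₀ᵢ/nᵢ) / Σ(cᵢ·n₁ᵢ/nᵢ), with n₁ᵢ = aᵢ+bᵢ (exposed), n₀ᵢ = cᵢ+dᵢ (unexposed), nᵢ = n₁ᵢ+n₀ᵢ.
Stratum 1 (Urban): n₁ = 3112, n₀ = 2106, n = 5218; a·n₀/n = 1146·2106/5218 = 462.5289; c·n₁/n = 996·3112/5218 = 594.0115
Stratum 2 (Rural): n₁ = 848, n₀ = 2651, n = 3499; a·n₀/n = 256·2651/3499 = 193.9571; c·n₁/n = 1145·848/3499 = 277.4964
RR_MH = (462.5289 + 193.9571) / (594.0115 + 277.4964) = 656.4861 / 871.5079 = 0.75328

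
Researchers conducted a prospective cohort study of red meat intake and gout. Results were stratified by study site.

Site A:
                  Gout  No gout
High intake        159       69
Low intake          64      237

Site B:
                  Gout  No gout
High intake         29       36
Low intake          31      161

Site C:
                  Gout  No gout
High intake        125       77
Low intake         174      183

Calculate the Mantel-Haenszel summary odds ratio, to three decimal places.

3.555

OR_MH = Σ(aᵢdᵢ/nᵢ) / Σ(bᵢcᵢ/nᵢ), where nᵢ is the stratum total.
Stratum 1 (Site A): n = 529; a·d/n = 159·237/529 = 71.2344; b·c/n = 69·64/529 = 8.3478
Stratum 2 (Site B): n = 257; a·d/n = 29·161/257 = 18.1673; b·c/n = 36·31/257 = 4.3424
Stratum 3 (Site C): n = 559; a·d/n = 125·183/559 = 40.9213; b·c/n = 77·174/559 = 23.9678
OR_MH = (71.2344 + 18.1673 + 40.9213) / (8.3478 + 4.3424 + 23.9678) = 130.3230 / 36.6580 = 3.55510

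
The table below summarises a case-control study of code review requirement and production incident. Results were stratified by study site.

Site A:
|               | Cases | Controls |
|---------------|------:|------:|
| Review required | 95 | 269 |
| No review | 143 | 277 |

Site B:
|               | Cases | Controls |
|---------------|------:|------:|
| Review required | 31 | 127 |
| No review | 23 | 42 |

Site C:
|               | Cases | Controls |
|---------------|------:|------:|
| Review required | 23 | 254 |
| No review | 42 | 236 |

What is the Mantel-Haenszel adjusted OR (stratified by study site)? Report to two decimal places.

OR_MH = Σ(aᵢdᵢ/nᵢ) / Σ(bᵢcᵢ/nᵢ), where nᵢ is the stratum total.
Stratum 1 (Site A): n = 784; a·d/n = 95·277/784 = 33.5651; b·c/n = 269·143/784 = 49.0651
Stratum 2 (Site B): n = 223; a·d/n = 31·42/223 = 5.8386; b·c/n = 127·23/223 = 13.0987
Stratum 3 (Site C): n = 555; a·d/n = 23·236/555 = 9.7802; b·c/n = 254·42/555 = 19.2216
OR_MH = (33.5651 + 5.8386 + 9.7802) / (49.0651 + 13.0987 + 19.2216) = 49.1838 / 81.3853 = 0.60433

0.60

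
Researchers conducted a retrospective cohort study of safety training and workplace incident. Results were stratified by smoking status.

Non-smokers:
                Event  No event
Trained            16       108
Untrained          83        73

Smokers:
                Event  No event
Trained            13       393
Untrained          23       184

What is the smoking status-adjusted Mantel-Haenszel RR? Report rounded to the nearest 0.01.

0.26

RR_MH = Σ(aᵢ·n₀ᵢ/nᵢ) / Σ(cᵢ·n₁ᵢ/nᵢ), with n₁ᵢ = aᵢ+bᵢ (exposed), n₀ᵢ = cᵢ+dᵢ (unexposed), nᵢ = n₁ᵢ+n₀ᵢ.
Stratum 1 (Non-smokers): n₁ = 124, n₀ = 156, n = 280; a·n₀/n = 16·156/280 = 8.9143; c·n₁/n = 83·124/280 = 36.7571
Stratum 2 (Smokers): n₁ = 406, n₀ = 207, n = 613; a·n₀/n = 13·207/613 = 4.3899; c·n₁/n = 23·406/613 = 15.2333
RR_MH = (8.9143 + 4.3899) / (36.7571 + 15.2333) = 13.3042 / 51.9904 = 0.25590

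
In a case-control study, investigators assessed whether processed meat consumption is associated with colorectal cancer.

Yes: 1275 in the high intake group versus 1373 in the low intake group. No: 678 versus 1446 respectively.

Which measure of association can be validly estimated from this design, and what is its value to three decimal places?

From the description: a = 1275, b = 678, c = 1373, d = 1446.
This is a case-control study: participants were sampled on outcome status, so risks in the source population cannot be estimated directly — relative risk is not valid here. The odds ratio is the appropriate measure.
OR = (a·d)/(b·c) = (1275 × 1446) / (678 × 1373) = 1843650 / 930894 = 1.98052

1.981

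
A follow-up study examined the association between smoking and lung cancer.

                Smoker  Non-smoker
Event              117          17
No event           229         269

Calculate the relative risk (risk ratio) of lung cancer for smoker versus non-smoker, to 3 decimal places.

5.689

Reading the table with exposure as columns: a = 117 (Smoker, case), b = 229 (Smoker, non-case), c = 17 (Non-smoker, case), d = 269.
Risk in exposed = 117/346 = 0.33815; risk in unexposed = 17/286 = 0.05944.
RR = 0.33815 / 0.05944 = 5.68888
The risk among the exposed is 5.69 times that among the unexposed.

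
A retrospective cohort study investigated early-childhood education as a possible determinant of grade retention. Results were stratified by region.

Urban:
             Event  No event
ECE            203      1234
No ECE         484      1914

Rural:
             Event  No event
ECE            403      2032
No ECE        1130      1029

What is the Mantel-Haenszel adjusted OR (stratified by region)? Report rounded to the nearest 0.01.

0.29

OR_MH = Σ(aᵢdᵢ/nᵢ) / Σ(bᵢcᵢ/nᵢ), where nᵢ is the stratum total.
Stratum 1 (Urban): n = 3835; a·d/n = 203·1914/3835 = 101.3147; b·c/n = 1234·484/3835 = 155.7382
Stratum 2 (Rural): n = 4594; a·d/n = 403·1029/4594 = 90.2671; b·c/n = 2032·1130/4594 = 499.8172
OR_MH = (101.3147 + 90.2671) / (155.7382 + 499.8172) = 191.5818 / 655.5554 = 0.29224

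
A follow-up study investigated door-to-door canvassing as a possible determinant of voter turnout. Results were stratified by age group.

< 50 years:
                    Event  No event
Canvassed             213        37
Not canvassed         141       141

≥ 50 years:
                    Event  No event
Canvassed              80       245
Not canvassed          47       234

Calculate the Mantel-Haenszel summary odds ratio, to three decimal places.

OR_MH = Σ(aᵢdᵢ/nᵢ) / Σ(bᵢcᵢ/nᵢ), where nᵢ is the stratum total.
Stratum 1 (< 50 years): n = 532; a·d/n = 213·141/532 = 56.4530; b·c/n = 37·141/532 = 9.8064
Stratum 2 (≥ 50 years): n = 606; a·d/n = 80·234/606 = 30.8911; b·c/n = 245·47/606 = 19.0017
OR_MH = (56.4530 + 30.8911) / (9.8064 + 19.0017) = 87.3441 / 28.8080 = 3.03193

3.032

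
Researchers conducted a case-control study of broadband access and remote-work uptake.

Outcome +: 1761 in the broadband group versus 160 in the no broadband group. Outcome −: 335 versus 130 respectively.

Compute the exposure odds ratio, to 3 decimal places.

4.271

From the description: a = 1761, b = 335, c = 160, d = 130.
OR = (a·d)/(b·c) = (1761 × 130) / (335 × 160) = 228930 / 53600 = 4.27108
The odds of remote-work uptake are about 4.27 times as high in the broadband group.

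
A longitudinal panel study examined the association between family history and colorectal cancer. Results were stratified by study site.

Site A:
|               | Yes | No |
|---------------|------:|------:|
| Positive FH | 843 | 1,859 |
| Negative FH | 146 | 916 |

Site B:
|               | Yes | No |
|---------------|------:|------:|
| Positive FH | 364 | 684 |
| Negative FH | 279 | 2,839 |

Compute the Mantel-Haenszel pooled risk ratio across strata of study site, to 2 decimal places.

2.92

RR_MH = Σ(aᵢ·n₀ᵢ/nᵢ) / Σ(cᵢ·n₁ᵢ/nᵢ), with n₁ᵢ = aᵢ+bᵢ (exposed), n₀ᵢ = cᵢ+dᵢ (unexposed), nᵢ = n₁ᵢ+n₀ᵢ.
Stratum 1 (Site A): n₁ = 2702, n₀ = 1062, n = 3764; a·n₀/n = 843·1062/3764 = 237.8496; c·n₁/n = 146·2702/3764 = 104.8066
Stratum 2 (Site B): n₁ = 1048, n₀ = 3118, n = 4166; a·n₀/n = 364·3118/4166 = 272.4321; c·n₁/n = 279·1048/4166 = 70.1853
RR_MH = (237.8496 + 272.4321) / (104.8066 + 70.1853) = 510.2817 / 174.9919 = 2.91603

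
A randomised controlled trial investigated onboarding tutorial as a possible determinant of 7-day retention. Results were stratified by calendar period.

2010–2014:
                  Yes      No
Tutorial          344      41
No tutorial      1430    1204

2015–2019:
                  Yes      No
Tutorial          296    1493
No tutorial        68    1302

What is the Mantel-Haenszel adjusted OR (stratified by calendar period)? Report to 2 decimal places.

OR_MH = Σ(aᵢdᵢ/nᵢ) / Σ(bᵢcᵢ/nᵢ), where nᵢ is the stratum total.
Stratum 1 (2010–2014): n = 3019; a·d/n = 344·1204/3019 = 137.1898; b·c/n = 41·1430/3019 = 19.4203
Stratum 2 (2015–2019): n = 3159; a·d/n = 296·1302/3159 = 121.9981; b·c/n = 1493·68/3159 = 32.1380
OR_MH = (137.1898 + 121.9981) / (19.4203 + 32.1380) = 259.1879 / 51.5584 = 5.02708

5.03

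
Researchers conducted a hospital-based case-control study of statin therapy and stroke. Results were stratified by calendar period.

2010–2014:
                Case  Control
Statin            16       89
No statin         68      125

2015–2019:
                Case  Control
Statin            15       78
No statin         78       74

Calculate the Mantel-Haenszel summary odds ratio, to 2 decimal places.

0.25

OR_MH = Σ(aᵢdᵢ/nᵢ) / Σ(bᵢcᵢ/nᵢ), where nᵢ is the stratum total.
Stratum 1 (2010–2014): n = 298; a·d/n = 16·125/298 = 6.7114; b·c/n = 89·68/298 = 20.3087
Stratum 2 (2015–2019): n = 245; a·d/n = 15·74/245 = 4.5306; b·c/n = 78·78/245 = 24.8327
OR_MH = (6.7114 + 4.5306) / (20.3087 + 24.8327) = 11.2420 / 45.1414 = 0.24904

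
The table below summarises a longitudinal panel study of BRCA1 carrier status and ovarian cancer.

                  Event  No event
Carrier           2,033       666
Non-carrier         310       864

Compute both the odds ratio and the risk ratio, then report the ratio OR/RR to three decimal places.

2.982

Cells: a = 2033, b = 666, c = 310, d = 864.
OR = (2033·864)/(666·310) = 1756512/206460 = 8.50776
Risk in exposed = 2033/2699 = 0.75324; risk in unexposed = 310/1174 = 0.26405; RR = 2.85260
OR/RR = 8.50776 / 2.85260 = 2.98246
The outcome is not rare, so the OR lies further from 1 than the RR.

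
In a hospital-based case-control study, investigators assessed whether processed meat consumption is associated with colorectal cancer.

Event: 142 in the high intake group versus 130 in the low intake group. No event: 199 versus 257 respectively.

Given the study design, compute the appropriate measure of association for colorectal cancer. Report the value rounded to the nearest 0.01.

From the description: a = 142, b = 199, c = 130, d = 257.
This is a hospital-based case-control study: participants were sampled on outcome status, so risks in the source population cannot be estimated directly — relative risk is not valid here. The odds ratio is the appropriate measure.
OR = (a·d)/(b·c) = (142 × 257) / (199 × 130) = 36494 / 25870 = 1.41067

1.41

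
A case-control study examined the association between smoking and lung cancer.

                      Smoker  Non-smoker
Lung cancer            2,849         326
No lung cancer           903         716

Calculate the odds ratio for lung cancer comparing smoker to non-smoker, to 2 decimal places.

Reading the table with exposure as columns: a = 2849 (Smoker, case), b = 903 (Smoker, non-case), c = 326 (Non-smoker, case), d = 716.
OR = (a·d)/(b·c) = (2849 × 716) / (903 × 326) = 2039884 / 294378 = 6.92947
The odds of lung cancer are about 6.93 times as high in the smoker group.

6.93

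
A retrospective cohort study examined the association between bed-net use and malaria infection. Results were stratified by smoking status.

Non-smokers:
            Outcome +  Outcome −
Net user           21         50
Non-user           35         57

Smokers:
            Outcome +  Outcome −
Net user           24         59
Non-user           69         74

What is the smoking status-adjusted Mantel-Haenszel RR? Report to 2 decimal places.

RR_MH = Σ(aᵢ·n₀ᵢ/nᵢ) / Σ(cᵢ·n₁ᵢ/nᵢ), with n₁ᵢ = aᵢ+bᵢ (exposed), n₀ᵢ = cᵢ+dᵢ (unexposed), nᵢ = n₁ᵢ+n₀ᵢ.
Stratum 1 (Non-smokers): n₁ = 71, n₀ = 92, n = 163; a·n₀/n = 21·92/163 = 11.8528; c·n₁/n = 35·71/163 = 15.2454
Stratum 2 (Smokers): n₁ = 83, n₀ = 143, n = 226; a·n₀/n = 24·143/226 = 15.1858; c·n₁/n = 69·83/226 = 25.3407
RR_MH = (11.8528 + 15.1858) / (15.2454 + 25.3407) = 27.0386 / 40.5861 = 0.66620

0.67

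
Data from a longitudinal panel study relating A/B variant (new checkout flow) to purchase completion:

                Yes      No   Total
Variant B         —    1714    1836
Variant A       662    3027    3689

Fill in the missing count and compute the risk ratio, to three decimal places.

0.370

The missing cell is in the exposed row: 1836 − 1714 = 122.
So a = 122, b = 1714, c = 662, d = 3027.
RR = [a/(a+b)] / [c/(c+d)] = (122/1836) / (662/3689) = 0.06645/0.17945 = 0.37029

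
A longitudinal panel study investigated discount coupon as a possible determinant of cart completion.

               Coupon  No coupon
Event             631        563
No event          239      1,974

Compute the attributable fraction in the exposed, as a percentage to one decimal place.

69.4

Reading the table with exposure as columns: a = 631 (Coupon, case), b = 239 (Coupon, non-case), c = 563 (No coupon, case), d = 1974.
Risk in exposed = 631/870 = 0.72529; risk in unexposed = 563/2537 = 0.22192.
RR = 0.72529/0.22192 = 3.26830
AR% = (RR − 1)/RR × 100 = (3.26830 − 1)/3.26830 × 100 = 69.4031%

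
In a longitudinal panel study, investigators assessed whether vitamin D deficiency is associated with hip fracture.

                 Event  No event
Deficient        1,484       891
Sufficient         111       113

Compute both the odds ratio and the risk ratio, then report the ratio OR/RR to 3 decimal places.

Cells: a = 1484, b = 891, c = 111, d = 113.
OR = (1484·113)/(891·111) = 167692/98901 = 1.69555
Risk in exposed = 1484/2375 = 0.62484; risk in unexposed = 111/224 = 0.49554; RR = 1.26094
OR/RR = 1.69555 / 1.26094 = 1.34467
The outcome is not rare, so the OR lies further from 1 than the RR.

1.345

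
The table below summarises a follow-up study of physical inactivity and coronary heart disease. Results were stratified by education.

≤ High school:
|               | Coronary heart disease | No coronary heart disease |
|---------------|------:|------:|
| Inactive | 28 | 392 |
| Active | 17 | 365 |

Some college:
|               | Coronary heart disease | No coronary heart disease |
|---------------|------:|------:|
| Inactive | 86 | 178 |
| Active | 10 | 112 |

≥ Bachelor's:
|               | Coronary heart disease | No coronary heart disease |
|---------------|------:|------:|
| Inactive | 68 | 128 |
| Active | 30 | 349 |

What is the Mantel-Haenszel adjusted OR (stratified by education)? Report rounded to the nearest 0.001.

OR_MH = Σ(aᵢdᵢ/nᵢ) / Σ(bᵢcᵢ/nᵢ), where nᵢ is the stratum total.
Stratum 1 (≤ High school): n = 802; a·d/n = 28·365/802 = 12.7431; b·c/n = 392·17/802 = 8.3092
Stratum 2 (Some college): n = 386; a·d/n = 86·112/386 = 24.9534; b·c/n = 178·10/386 = 4.6114
Stratum 3 (≥ Bachelor's): n = 575; a·d/n = 68·349/575 = 41.2730; b·c/n = 128·30/575 = 6.6783
OR_MH = (12.7431 + 24.9534 + 41.2730) / (8.3092 + 4.6114 + 6.6783) = 78.9696 / 19.5989 = 4.02929

4.029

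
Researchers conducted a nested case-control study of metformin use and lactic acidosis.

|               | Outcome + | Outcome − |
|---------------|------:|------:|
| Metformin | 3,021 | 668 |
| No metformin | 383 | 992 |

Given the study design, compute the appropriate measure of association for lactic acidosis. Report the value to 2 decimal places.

11.71

Cells: a = 3021, b = 668, c = 383, d = 992.
This is a nested case-control study: participants were sampled on outcome status, so risks in the source population cannot be estimated directly — relative risk is not valid here. The odds ratio is the appropriate measure.
OR = (a·d)/(b·c) = (3021 × 992) / (668 × 383) = 2996832 / 255844 = 11.71351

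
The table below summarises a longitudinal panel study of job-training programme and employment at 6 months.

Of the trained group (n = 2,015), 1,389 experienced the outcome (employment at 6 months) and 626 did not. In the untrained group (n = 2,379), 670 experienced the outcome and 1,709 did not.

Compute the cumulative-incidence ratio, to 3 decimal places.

2.448

From the description: a = 1389, b = 626, c = 670, d = 1709.
Risk in exposed = 1389/2015 = 0.68933; risk in unexposed = 670/2379 = 0.28163.
RR = 0.68933 / 0.28163 = 2.44764
The risk among the exposed is 2.45 times that among the unexposed.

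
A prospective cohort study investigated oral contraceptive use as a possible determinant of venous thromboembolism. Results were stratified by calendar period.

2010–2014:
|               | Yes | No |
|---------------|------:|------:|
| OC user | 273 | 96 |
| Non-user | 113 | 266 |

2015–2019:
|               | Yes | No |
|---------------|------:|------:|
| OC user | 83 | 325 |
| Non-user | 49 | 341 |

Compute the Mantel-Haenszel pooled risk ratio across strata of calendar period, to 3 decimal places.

2.214

RR_MH = Σ(aᵢ·n₀ᵢ/nᵢ) / Σ(cᵢ·n₁ᵢ/nᵢ), with n₁ᵢ = aᵢ+bᵢ (exposed), n₀ᵢ = cᵢ+dᵢ (unexposed), nᵢ = n₁ᵢ+n₀ᵢ.
Stratum 1 (2010–2014): n₁ = 369, n₀ = 379, n = 748; a·n₀/n = 273·379/748 = 138.3249; c·n₁/n = 113·369/748 = 55.7447
Stratum 2 (2015–2019): n₁ = 408, n₀ = 390, n = 798; a·n₀/n = 83·390/798 = 40.5639; c·n₁/n = 49·408/798 = 25.0526
RR_MH = (138.3249 + 40.5639) / (55.7447 + 25.0526) = 178.8888 / 80.7973 = 2.21404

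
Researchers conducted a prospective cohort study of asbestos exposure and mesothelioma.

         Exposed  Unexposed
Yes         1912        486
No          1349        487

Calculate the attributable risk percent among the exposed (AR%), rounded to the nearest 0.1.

Reading the table with exposure as columns: a = 1912 (Exposed, case), b = 1349 (Exposed, non-case), c = 486 (Unexposed, case), d = 487.
Risk in exposed = 1912/3261 = 0.58632; risk in unexposed = 486/973 = 0.49949.
RR = 0.58632/0.49949 = 1.17385
AR% = (RR − 1)/RR × 100 = (1.17385 − 1)/1.17385 × 100 = 14.8104%

14.8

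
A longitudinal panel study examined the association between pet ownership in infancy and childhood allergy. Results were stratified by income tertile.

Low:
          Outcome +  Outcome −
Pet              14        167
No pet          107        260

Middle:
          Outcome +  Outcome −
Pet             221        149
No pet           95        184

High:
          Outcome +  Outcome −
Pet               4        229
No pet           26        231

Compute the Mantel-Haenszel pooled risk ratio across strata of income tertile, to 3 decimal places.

RR_MH = Σ(aᵢ·n₀ᵢ/nᵢ) / Σ(cᵢ·n₁ᵢ/nᵢ), with n₁ᵢ = aᵢ+bᵢ (exposed), n₀ᵢ = cᵢ+dᵢ (unexposed), nᵢ = n₁ᵢ+n₀ᵢ.
Stratum 1 (Low): n₁ = 181, n₀ = 367, n = 548; a·n₀/n = 14·367/548 = 9.3759; c·n₁/n = 107·181/548 = 35.3412
Stratum 2 (Middle): n₁ = 370, n₀ = 279, n = 649; a·n₀/n = 221·279/649 = 95.0062; c·n₁/n = 95·370/649 = 54.1602
Stratum 3 (High): n₁ = 233, n₀ = 257, n = 490; a·n₀/n = 4·257/490 = 2.0980; c·n₁/n = 26·233/490 = 12.3633
RR_MH = (9.3759 + 95.0062 + 2.0980) / (35.3412 + 54.1602 + 12.3633) = 106.4800 / 101.8648 = 1.04531

1.045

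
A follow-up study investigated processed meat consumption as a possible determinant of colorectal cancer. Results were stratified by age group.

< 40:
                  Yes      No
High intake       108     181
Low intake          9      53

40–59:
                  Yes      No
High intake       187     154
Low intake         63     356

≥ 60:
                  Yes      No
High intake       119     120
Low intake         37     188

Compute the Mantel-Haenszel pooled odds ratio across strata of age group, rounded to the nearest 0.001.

OR_MH = Σ(aᵢdᵢ/nᵢ) / Σ(bᵢcᵢ/nᵢ), where nᵢ is the stratum total.
Stratum 1 (< 40): n = 351; a·d/n = 108·53/351 = 16.3077; b·c/n = 181·9/351 = 4.6410
Stratum 2 (40–59): n = 760; a·d/n = 187·356/760 = 87.5947; b·c/n = 154·63/760 = 12.7658
Stratum 3 (≥ 60): n = 464; a·d/n = 119·188/464 = 48.2155; b·c/n = 120·37/464 = 9.5690
OR_MH = (16.3077 + 87.5947 + 48.2155) / (4.6410 + 12.7658 + 9.5690) = 152.1179 / 26.9758 = 5.63906

5.639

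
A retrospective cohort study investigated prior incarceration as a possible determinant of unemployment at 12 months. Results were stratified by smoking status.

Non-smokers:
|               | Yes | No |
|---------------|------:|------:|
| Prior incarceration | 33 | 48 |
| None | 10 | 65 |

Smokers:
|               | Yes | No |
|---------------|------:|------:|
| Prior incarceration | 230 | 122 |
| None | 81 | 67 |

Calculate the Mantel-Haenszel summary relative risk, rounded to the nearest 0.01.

RR_MH = Σ(aᵢ·n₀ᵢ/nᵢ) / Σ(cᵢ·n₁ᵢ/nᵢ), with n₁ᵢ = aᵢ+bᵢ (exposed), n₀ᵢ = cᵢ+dᵢ (unexposed), nᵢ = n₁ᵢ+n₀ᵢ.
Stratum 1 (Non-smokers): n₁ = 81, n₀ = 75, n = 156; a·n₀/n = 33·75/156 = 15.8654; c·n₁/n = 10·81/156 = 5.1923
Stratum 2 (Smokers): n₁ = 352, n₀ = 148, n = 500; a·n₀/n = 230·148/500 = 68.0800; c·n₁/n = 81·352/500 = 57.0240
RR_MH = (15.8654 + 68.0800) / (5.1923 + 57.0240) = 83.9454 / 62.2163 = 1.34925

1.35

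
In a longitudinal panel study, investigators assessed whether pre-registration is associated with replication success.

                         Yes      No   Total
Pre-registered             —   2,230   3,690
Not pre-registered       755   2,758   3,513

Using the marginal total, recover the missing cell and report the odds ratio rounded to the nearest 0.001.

2.392

The missing cell is in the exposed row: 3690 − 2230 = 1460.
So a = 1460, b = 2230, c = 755, d = 2758.
OR = (a·d)/(b·c) = (1460 × 2758) / (2230 × 755) = 4026680 / 1683650 = 2.39164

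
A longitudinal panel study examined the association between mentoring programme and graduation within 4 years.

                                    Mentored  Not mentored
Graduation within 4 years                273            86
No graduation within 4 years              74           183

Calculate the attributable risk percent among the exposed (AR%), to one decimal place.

59.4

Reading the table with exposure as columns: a = 273 (Mentored, case), b = 74 (Mentored, non-case), c = 86 (Not mentored, case), d = 183.
Risk in exposed = 273/347 = 0.78674; risk in unexposed = 86/269 = 0.31970.
RR = 0.78674/0.31970 = 2.46086
AR% = (RR − 1)/RR × 100 = (2.46086 − 1)/2.46086 × 100 = 59.3638%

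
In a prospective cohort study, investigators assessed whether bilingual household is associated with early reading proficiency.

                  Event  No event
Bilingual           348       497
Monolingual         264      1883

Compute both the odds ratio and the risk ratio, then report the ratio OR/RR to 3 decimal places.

Cells: a = 348, b = 497, c = 264, d = 1883.
OR = (348·1883)/(497·264) = 655284/131208 = 4.99424
Risk in exposed = 348/845 = 0.41183; risk in unexposed = 264/2147 = 0.12296; RR = 3.34927
OR/RR = 4.99424 / 3.34927 = 1.49114
The outcome is not rare, so the OR lies further from 1 than the RR.

1.491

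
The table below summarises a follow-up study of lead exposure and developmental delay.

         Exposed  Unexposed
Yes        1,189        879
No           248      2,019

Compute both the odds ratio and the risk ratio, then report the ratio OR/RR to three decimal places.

Reading the table with exposure as columns: a = 1189 (Exposed, case), b = 248 (Exposed, non-case), c = 879 (Unexposed, case), d = 2019.
OR = (1189·2019)/(248·879) = 2400591/217992 = 11.01229
Risk in exposed = 1189/1437 = 0.82742; risk in unexposed = 879/2898 = 0.30331; RR = 2.72794
OR/RR = 11.01229 / 2.72794 = 4.03685
The outcome is not rare, so the OR lies further from 1 than the RR.

4.037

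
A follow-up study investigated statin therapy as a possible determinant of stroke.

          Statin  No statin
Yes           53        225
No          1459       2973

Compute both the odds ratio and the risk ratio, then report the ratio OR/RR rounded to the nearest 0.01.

Reading the table with exposure as columns: a = 53 (Statin, case), b = 1459 (Statin, non-case), c = 225 (No statin, case), d = 2973.
OR = (53·2973)/(1459·225) = 157569/328275 = 0.47999
Risk in exposed = 53/1512 = 0.03505; risk in unexposed = 225/3198 = 0.07036; RR = 0.49822
OR/RR = 0.47999 / 0.49822 = 0.96341
The outcome is rare in both groups, so OR ≈ RR (ratio near 1).

0.96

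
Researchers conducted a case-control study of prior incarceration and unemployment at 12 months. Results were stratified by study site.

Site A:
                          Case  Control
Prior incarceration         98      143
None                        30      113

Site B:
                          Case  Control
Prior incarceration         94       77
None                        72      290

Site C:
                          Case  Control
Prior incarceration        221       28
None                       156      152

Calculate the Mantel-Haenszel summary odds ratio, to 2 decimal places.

4.77

OR_MH = Σ(aᵢdᵢ/nᵢ) / Σ(bᵢcᵢ/nᵢ), where nᵢ is the stratum total.
Stratum 1 (Site A): n = 384; a·d/n = 98·113/384 = 28.8385; b·c/n = 143·30/384 = 11.1719
Stratum 2 (Site B): n = 533; a·d/n = 94·290/533 = 51.1445; b·c/n = 77·72/533 = 10.4015
Stratum 3 (Site C): n = 557; a·d/n = 221·152/557 = 60.3088; b·c/n = 28·156/557 = 7.8420
OR_MH = (28.8385 + 51.1445 + 60.3088) / (11.1719 + 10.4015 + 7.8420) = 140.2918 / 29.4154 = 4.76933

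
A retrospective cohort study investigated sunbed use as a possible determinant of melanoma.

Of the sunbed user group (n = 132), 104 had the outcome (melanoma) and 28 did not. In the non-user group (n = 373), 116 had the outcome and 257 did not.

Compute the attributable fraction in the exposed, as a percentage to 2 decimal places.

60.53

From the description: a = 104, b = 28, c = 116, d = 257.
Risk in exposed = 104/132 = 0.78788; risk in unexposed = 116/373 = 0.31099.
RR = 0.78788/0.31099 = 2.53344
AR% = (RR − 1)/RR × 100 = (2.53344 − 1)/2.53344 × 100 = 60.5279%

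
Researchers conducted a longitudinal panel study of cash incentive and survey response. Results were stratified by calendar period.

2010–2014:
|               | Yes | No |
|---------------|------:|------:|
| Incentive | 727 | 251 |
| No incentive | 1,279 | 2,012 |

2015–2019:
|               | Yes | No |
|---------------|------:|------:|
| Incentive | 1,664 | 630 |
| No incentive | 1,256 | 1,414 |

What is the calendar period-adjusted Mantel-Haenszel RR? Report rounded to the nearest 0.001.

1.666

RR_MH = Σ(aᵢ·n₀ᵢ/nᵢ) / Σ(cᵢ·n₁ᵢ/nᵢ), with n₁ᵢ = aᵢ+bᵢ (exposed), n₀ᵢ = cᵢ+dᵢ (unexposed), nᵢ = n₁ᵢ+n₀ᵢ.
Stratum 1 (2010–2014): n₁ = 978, n₀ = 3291, n = 4269; a·n₀/n = 727·3291/4269 = 560.4491; c·n₁/n = 1279·978/4269 = 293.0105
Stratum 2 (2015–2019): n₁ = 2294, n₀ = 2670, n = 4964; a·n₀/n = 1664·2670/4964 = 895.0201; c·n₁/n = 1256·2294/4964 = 580.4319
RR_MH = (560.4491 + 895.0201) / (293.0105 + 580.4319) = 1455.4692 / 873.4425 = 1.66636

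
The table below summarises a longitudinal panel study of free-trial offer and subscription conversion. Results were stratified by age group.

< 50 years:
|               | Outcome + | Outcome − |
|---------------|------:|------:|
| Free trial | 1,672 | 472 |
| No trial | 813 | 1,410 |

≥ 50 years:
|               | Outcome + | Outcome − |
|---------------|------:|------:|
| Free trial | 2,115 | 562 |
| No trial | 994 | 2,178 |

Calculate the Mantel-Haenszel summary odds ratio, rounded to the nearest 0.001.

7.239

OR_MH = Σ(aᵢdᵢ/nᵢ) / Σ(bᵢcᵢ/nᵢ), where nᵢ is the stratum total.
Stratum 1 (< 50 years): n = 4367; a·d/n = 1672·1410/4367 = 539.8489; b·c/n = 472·813/4367 = 87.8718
Stratum 2 (≥ 50 years): n = 5849; a·d/n = 2115·2178/5849 = 787.5654; b·c/n = 562·994/5849 = 95.5083
OR_MH = (539.8489 + 787.5654) / (87.8718 + 95.5083) = 1327.4143 / 183.3801 = 7.23860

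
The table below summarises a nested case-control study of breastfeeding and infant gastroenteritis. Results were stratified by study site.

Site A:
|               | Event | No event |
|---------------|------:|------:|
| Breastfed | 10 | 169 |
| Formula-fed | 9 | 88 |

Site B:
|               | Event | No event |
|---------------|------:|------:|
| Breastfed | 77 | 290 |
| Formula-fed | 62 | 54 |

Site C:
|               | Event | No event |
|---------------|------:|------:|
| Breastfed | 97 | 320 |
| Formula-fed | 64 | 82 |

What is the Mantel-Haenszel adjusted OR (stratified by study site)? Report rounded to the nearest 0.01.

0.33

OR_MH = Σ(aᵢdᵢ/nᵢ) / Σ(bᵢcᵢ/nᵢ), where nᵢ is the stratum total.
Stratum 1 (Site A): n = 276; a·d/n = 10·88/276 = 3.1884; b·c/n = 169·9/276 = 5.5109
Stratum 2 (Site B): n = 483; a·d/n = 77·54/483 = 8.6087; b·c/n = 290·62/483 = 37.2257
Stratum 3 (Site C): n = 563; a·d/n = 97·82/563 = 14.1279; b·c/n = 320·64/563 = 36.3766
OR_MH = (3.1884 + 8.6087 + 14.1279) / (5.5109 + 37.2257 + 36.3766) = 25.9250 / 79.1131 = 0.32770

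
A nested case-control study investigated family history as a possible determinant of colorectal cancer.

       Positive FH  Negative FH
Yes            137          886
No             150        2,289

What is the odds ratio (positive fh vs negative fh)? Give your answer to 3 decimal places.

2.360

Reading the table with exposure as columns: a = 137 (Positive FH, case), b = 150 (Positive FH, non-case), c = 886 (Negative FH, case), d = 2289.
OR = (a·d)/(b·c) = (137 × 2289) / (150 × 886) = 313593 / 132900 = 2.35962
The odds of colorectal cancer are about 2.36 times as high in the positive fh group.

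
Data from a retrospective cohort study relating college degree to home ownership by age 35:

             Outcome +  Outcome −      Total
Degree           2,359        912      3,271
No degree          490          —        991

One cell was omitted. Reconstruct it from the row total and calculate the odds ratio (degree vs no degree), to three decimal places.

The missing cell is in the unexposed row: 991 − 490 = 501.
So a = 2359, b = 912, c = 490, d = 501.
OR = (a·d)/(b·c) = (2359 × 501) / (912 × 490) = 1181859 / 446880 = 2.64469

2.645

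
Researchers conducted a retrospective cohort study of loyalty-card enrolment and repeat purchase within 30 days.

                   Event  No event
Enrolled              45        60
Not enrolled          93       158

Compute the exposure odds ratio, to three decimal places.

1.274

Cells: a = 45, b = 60, c = 93, d = 158.
OR = (a·d)/(b·c) = (45 × 158) / (60 × 93) = 7110 / 5580 = 1.27419
The odds of repeat purchase within 30 days are about 1.27 times as high in the enrolled group.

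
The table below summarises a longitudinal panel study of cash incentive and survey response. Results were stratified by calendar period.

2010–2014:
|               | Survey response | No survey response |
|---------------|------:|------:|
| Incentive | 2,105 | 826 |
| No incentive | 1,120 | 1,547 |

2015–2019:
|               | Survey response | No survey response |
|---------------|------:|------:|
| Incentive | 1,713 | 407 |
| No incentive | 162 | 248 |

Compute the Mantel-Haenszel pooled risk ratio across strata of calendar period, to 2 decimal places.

1.77

RR_MH = Σ(aᵢ·n₀ᵢ/nᵢ) / Σ(cᵢ·n₁ᵢ/nᵢ), with n₁ᵢ = aᵢ+bᵢ (exposed), n₀ᵢ = cᵢ+dᵢ (unexposed), nᵢ = n₁ᵢ+n₀ᵢ.
Stratum 1 (2010–2014): n₁ = 2931, n₀ = 2667, n = 5598; a·n₀/n = 2105·2667/5598 = 1002.8644; c·n₁/n = 1120·2931/5598 = 586.4094
Stratum 2 (2015–2019): n₁ = 2120, n₀ = 410, n = 2530; a·n₀/n = 1713·410/2530 = 277.6008; c·n₁/n = 162·2120/2530 = 135.7470
RR_MH = (1002.8644 + 277.6008) / (586.4094 + 135.7470) = 1280.4652 / 722.1565 = 1.77311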